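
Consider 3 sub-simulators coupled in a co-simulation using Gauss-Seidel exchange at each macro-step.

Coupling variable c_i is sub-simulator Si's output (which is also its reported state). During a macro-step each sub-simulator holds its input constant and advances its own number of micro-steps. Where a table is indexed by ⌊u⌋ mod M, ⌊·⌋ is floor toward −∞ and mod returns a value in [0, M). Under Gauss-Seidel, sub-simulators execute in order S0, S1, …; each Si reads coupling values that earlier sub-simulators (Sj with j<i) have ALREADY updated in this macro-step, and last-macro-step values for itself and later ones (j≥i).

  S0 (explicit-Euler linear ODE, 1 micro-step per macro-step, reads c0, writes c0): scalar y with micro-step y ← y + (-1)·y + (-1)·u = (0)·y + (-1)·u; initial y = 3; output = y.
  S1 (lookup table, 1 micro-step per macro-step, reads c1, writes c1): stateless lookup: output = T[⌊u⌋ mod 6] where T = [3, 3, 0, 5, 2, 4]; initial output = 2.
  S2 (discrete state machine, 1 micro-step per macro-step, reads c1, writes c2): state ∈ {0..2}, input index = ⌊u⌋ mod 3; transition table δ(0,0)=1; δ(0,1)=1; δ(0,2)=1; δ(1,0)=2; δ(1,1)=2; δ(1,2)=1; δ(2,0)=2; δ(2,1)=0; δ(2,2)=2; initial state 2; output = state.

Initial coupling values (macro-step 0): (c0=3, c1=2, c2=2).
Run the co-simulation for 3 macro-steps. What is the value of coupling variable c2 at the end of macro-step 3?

macro 1: S0 reads c0=3 → after 1×micro: -3; S1 reads c1=2 → after 1×micro: 0; S2 reads c1=0 → after 1×micro: 2 ⇒ (c0=-3, c1=0, c2=2)
macro 2: S0 reads c0=-3 → after 1×micro: 3; S1 reads c1=0 → after 1×micro: 3; S2 reads c1=3 → after 1×micro: 2 ⇒ (c0=3, c1=3, c2=2)
macro 3: S0 reads c0=3 → after 1×micro: -3; S1 reads c1=3 → after 1×micro: 5; S2 reads c1=5 → after 1×micro: 2 ⇒ (c0=-3, c1=5, c2=2)

c2 at macro-step 3 = 2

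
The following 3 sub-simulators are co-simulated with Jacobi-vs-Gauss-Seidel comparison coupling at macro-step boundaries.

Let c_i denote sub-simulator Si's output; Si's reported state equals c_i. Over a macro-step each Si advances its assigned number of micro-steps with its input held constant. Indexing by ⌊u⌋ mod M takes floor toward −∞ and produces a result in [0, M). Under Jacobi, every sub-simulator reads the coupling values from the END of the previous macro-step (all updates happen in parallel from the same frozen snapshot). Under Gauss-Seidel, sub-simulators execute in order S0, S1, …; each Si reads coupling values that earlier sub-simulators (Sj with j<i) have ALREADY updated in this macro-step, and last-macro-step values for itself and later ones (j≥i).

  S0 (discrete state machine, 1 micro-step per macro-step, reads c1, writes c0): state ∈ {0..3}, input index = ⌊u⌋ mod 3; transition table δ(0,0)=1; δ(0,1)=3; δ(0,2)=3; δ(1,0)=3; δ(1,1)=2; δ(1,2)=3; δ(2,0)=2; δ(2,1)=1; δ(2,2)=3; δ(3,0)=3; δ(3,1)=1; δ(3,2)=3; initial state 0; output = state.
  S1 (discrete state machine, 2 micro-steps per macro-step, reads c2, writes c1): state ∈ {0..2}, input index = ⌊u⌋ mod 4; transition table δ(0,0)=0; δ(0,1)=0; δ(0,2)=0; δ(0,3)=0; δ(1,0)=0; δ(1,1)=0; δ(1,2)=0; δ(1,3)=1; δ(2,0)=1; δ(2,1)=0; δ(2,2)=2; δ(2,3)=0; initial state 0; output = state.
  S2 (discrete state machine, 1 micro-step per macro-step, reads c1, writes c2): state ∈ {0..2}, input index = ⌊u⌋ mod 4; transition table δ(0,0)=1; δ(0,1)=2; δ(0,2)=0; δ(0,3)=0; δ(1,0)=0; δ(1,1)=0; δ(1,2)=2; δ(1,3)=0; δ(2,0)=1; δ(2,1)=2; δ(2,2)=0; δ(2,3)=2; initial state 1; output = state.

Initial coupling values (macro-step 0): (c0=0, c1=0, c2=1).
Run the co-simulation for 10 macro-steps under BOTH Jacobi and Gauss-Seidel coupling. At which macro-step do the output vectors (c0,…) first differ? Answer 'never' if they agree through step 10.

first divergence at macro-step: never

[Jacobi] macro 1: S0 reads c1=0 → after 1×micro: 1; S1 reads c2=1 → after 2×micro: 0; S2 reads c1=0 → after 1×micro: 0 ⇒ (c0=1, c1=0, c2=0)
[Jacobi] macro 2: S0 reads c1=0 → after 1×micro: 3; S1 reads c2=0 → after 2×micro: 0; S2 reads c1=0 → after 1×micro: 1 ⇒ (c0=3, c1=0, c2=1)
[Jacobi] macro 3: S0 reads c1=0 → after 1×micro: 3; S1 reads c2=1 → after 2×micro: 0; S2 reads c1=0 → after 1×micro: 0 ⇒ (c0=3, c1=0, c2=0)
[Jacobi] macro 4: S0 reads c1=0 → after 1×micro: 3; S1 reads c2=0 → after 2×micro: 0; S2 reads c1=0 → after 1×micro: 1 ⇒ (c0=3, c1=0, c2=1)
[Jacobi] macro 5: S0 reads c1=0 → after 1×micro: 3; S1 reads c2=1 → after 2×micro: 0; S2 reads c1=0 → after 1×micro: 0 ⇒ (c0=3, c1=0, c2=0)
[Jacobi] macro 6: S0 reads c1=0 → after 1×micro: 3; S1 reads c2=0 → after 2×micro: 0; S2 reads c1=0 → after 1×micro: 1 ⇒ (c0=3, c1=0, c2=1)
[Jacobi] macro 7: S0 reads c1=0 → after 1×micro: 3; S1 reads c2=1 → after 2×micro: 0; S2 reads c1=0 → after 1×micro: 0 ⇒ (c0=3, c1=0, c2=0)
[Jacobi] macro 8: S0 reads c1=0 → after 1×micro: 3; S1 reads c2=0 → after 2×micro: 0; S2 reads c1=0 → after 1×micro: 1 ⇒ (c0=3, c1=0, c2=1)
[Jacobi] macro 9: S0 reads c1=0 → after 1×micro: 3; S1 reads c2=1 → after 2×micro: 0; S2 reads c1=0 → after 1×micro: 0 ⇒ (c0=3, c1=0, c2=0)
[Jacobi] macro 10: S0 reads c1=0 → after 1×micro: 3; S1 reads c2=0 → after 2×micro: 0; S2 reads c1=0 → after 1×micro: 1 ⇒ (c0=3, c1=0, c2=1)
[Gauss-Seidel] macro 1: S0 reads c1=0 → after 1×micro: 1; S1 reads c2=1 → after 2×micro: 0; S2 reads c1=0 → after 1×micro: 0 ⇒ (c0=1, c1=0, c2=0)
[Gauss-Seidel] macro 2: S0 reads c1=0 → after 1×micro: 3; S1 reads c2=0 → after 2×micro: 0; S2 reads c1=0 → after 1×micro: 1 ⇒ (c0=3, c1=0, c2=1)
[Gauss-Seidel] macro 3: S0 reads c1=0 → after 1×micro: 3; S1 reads c2=1 → after 2×micro: 0; S2 reads c1=0 → after 1×micro: 0 ⇒ (c0=3, c1=0, c2=0)
[Gauss-Seidel] macro 4: S0 reads c1=0 → after 1×micro: 3; S1 reads c2=0 → after 2×micro: 0; S2 reads c1=0 → after 1×micro: 1 ⇒ (c0=3, c1=0, c2=1)
[Gauss-Seidel] macro 5: S0 reads c1=0 → after 1×micro: 3; S1 reads c2=1 → after 2×micro: 0; S2 reads c1=0 → after 1×micro: 0 ⇒ (c0=3, c1=0, c2=0)
[Gauss-Seidel] macro 6: S0 reads c1=0 → after 1×micro: 3; S1 reads c2=0 → after 2×micro: 0; S2 reads c1=0 → after 1×micro: 1 ⇒ (c0=3, c1=0, c2=1)
[Gauss-Seidel] macro 7: S0 reads c1=0 → after 1×micro: 3; S1 reads c2=1 → after 2×micro: 0; S2 reads c1=0 → after 1×micro: 0 ⇒ (c0=3, c1=0, c2=0)
[Gauss-Seidel] macro 8: S0 reads c1=0 → after 1×micro: 3; S1 reads c2=0 → after 2×micro: 0; S2 reads c1=0 → after 1×micro: 1 ⇒ (c0=3, c1=0, c2=1)
[Gauss-Seidel] macro 9: S0 reads c1=0 → after 1×micro: 3; S1 reads c2=1 → after 2×micro: 0; S2 reads c1=0 → after 1×micro: 0 ⇒ (c0=3, c1=0, c2=0)
[Gauss-Seidel] macro 10: S0 reads c1=0 → after 1×micro: 3; S1 reads c2=0 → after 2×micro: 0; S2 reads c1=0 → after 1×micro: 1 ⇒ (c0=3, c1=0, c2=1)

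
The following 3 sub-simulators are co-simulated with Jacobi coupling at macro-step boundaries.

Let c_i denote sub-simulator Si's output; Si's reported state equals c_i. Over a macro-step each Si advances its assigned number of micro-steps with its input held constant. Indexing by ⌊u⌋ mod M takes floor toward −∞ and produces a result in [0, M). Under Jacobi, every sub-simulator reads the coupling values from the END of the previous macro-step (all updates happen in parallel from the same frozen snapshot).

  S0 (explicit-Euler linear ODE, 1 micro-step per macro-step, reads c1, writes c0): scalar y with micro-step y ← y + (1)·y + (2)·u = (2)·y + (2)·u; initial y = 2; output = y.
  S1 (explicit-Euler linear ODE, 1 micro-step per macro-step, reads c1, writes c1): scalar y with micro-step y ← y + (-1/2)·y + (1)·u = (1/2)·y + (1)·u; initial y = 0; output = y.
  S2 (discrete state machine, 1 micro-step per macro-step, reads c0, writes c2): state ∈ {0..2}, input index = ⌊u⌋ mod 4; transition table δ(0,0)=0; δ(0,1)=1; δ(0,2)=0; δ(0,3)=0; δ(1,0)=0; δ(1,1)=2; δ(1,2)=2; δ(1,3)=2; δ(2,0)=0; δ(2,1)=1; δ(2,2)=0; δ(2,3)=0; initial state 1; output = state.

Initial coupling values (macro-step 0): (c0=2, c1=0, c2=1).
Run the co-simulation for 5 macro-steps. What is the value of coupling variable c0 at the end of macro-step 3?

macro 1: S0 reads c1=0 → after 1×micro: 4; S1 reads c1=0 → after 1×micro: 0; S2 reads c0=2 → after 1×micro: 2 ⇒ (c0=4, c1=0, c2=2)
macro 2: S0 reads c1=0 → after 1×micro: 8; S1 reads c1=0 → after 1×micro: 0; S2 reads c0=4 → after 1×micro: 0 ⇒ (c0=8, c1=0, c2=0)
macro 3: S0 reads c1=0 → after 1×micro: 16; S1 reads c1=0 → after 1×micro: 0; S2 reads c0=8 → after 1×micro: 0 ⇒ (c0=16, c1=0, c2=0)
macro 4: S0 reads c1=0 → after 1×micro: 32; S1 reads c1=0 → after 1×micro: 0; S2 reads c0=16 → after 1×micro: 0 ⇒ (c0=32, c1=0, c2=0)
macro 5: S0 reads c1=0 → after 1×micro: 64; S1 reads c1=0 → after 1×micro: 0; S2 reads c0=32 → after 1×micro: 0 ⇒ (c0=64, c1=0, c2=0)

c0 at macro-step 3 = 16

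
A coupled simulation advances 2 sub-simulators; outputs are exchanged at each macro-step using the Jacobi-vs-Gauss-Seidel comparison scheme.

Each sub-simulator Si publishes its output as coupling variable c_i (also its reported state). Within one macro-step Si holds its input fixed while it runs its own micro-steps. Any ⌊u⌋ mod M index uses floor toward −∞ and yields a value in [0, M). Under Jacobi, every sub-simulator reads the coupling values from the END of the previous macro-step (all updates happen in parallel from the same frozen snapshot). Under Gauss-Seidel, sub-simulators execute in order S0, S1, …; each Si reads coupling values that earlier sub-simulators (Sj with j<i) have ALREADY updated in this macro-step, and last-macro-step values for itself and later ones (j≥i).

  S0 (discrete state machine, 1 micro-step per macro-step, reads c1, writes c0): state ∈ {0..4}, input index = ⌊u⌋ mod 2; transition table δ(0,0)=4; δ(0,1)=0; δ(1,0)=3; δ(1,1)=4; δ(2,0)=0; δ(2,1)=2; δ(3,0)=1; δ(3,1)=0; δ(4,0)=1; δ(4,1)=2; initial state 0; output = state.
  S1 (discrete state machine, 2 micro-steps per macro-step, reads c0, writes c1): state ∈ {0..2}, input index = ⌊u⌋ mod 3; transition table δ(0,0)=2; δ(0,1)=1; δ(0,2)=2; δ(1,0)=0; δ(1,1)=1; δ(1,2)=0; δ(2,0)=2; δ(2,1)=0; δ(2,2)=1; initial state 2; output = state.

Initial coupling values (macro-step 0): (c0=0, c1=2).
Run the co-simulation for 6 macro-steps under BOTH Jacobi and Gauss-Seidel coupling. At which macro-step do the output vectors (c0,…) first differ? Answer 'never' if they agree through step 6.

[Jacobi] macro 1: S0 reads c1=2 → after 1×micro: 4; S1 reads c0=0 → after 2×micro: 2 ⇒ (c0=4, c1=2)
[Jacobi] macro 2: S0 reads c1=2 → after 1×micro: 1; S1 reads c0=4 → after 2×micro: 1 ⇒ (c0=1, c1=1)
[Jacobi] macro 3: S0 reads c1=1 → after 1×micro: 4; S1 reads c0=1 → after 2×micro: 1 ⇒ (c0=4, c1=1)
[Jacobi] macro 4: S0 reads c1=1 → after 1×micro: 2; S1 reads c0=4 → after 2×micro: 1 ⇒ (c0=2, c1=1)
[Jacobi] macro 5: S0 reads c1=1 → after 1×micro: 2; S1 reads c0=2 → after 2×micro: 2 ⇒ (c0=2, c1=2)
[Jacobi] macro 6: S0 reads c1=2 → after 1×micro: 0; S1 reads c0=2 → after 2×micro: 0 ⇒ (c0=0, c1=0)
[Gauss-Seidel] macro 1: S0 reads c1=2 → after 1×micro: 4; S1 reads c0=4 → after 2×micro: 1 ⇒ (c0=4, c1=1)
[Gauss-Seidel] macro 2: S0 reads c1=1 → after 1×micro: 2; S1 reads c0=2 → after 2×micro: 2 ⇒ (c0=2, c1=2)
[Gauss-Seidel] macro 3: S0 reads c1=2 → after 1×micro: 0; S1 reads c0=0 → after 2×micro: 2 ⇒ (c0=0, c1=2)
[Gauss-Seidel] macro 4: S0 reads c1=2 → after 1×micro: 4; S1 reads c0=4 → after 2×micro: 1 ⇒ (c0=4, c1=1)
[Gauss-Seidel] macro 5: S0 reads c1=1 → after 1×micro: 2; S1 reads c0=2 → after 2×micro: 2 ⇒ (c0=2, c1=2)
[Gauss-Seidel] macro 6: S0 reads c1=2 → after 1×micro: 0; S1 reads c0=0 → after 2×micro: 2 ⇒ (c0=0, c1=2)

first divergence at macro-step: 1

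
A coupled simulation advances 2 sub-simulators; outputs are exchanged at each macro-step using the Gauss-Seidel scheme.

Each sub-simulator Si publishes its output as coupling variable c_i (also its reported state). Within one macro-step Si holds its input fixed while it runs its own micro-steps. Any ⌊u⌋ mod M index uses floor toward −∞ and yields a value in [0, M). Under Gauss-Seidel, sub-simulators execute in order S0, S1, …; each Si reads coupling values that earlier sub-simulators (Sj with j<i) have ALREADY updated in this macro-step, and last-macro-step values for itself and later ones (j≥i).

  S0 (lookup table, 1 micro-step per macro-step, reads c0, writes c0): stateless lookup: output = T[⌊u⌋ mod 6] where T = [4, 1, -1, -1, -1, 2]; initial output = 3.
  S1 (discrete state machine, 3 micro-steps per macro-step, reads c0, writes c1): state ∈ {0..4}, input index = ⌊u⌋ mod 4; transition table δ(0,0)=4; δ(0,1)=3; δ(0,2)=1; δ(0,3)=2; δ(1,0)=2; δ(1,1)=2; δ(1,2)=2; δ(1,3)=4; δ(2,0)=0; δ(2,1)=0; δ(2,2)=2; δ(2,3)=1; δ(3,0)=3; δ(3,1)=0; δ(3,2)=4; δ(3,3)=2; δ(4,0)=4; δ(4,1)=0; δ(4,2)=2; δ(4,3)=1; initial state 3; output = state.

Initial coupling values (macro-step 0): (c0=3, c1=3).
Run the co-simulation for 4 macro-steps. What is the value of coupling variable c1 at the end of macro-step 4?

macro 1: S0 reads c0=3 → after 1×micro: -1; S1 reads c0=-1 → after 3×micro: 4 ⇒ (c0=-1, c1=4)
macro 2: S0 reads c0=-1 → after 1×micro: 2; S1 reads c0=2 → after 3×micro: 2 ⇒ (c0=2, c1=2)
macro 3: S0 reads c0=2 → after 1×micro: -1; S1 reads c0=-1 → after 3×micro: 1 ⇒ (c0=-1, c1=1)
macro 4: S0 reads c0=-1 → after 1×micro: 2; S1 reads c0=2 → after 3×micro: 2 ⇒ (c0=2, c1=2)

c1 at macro-step 4 = 2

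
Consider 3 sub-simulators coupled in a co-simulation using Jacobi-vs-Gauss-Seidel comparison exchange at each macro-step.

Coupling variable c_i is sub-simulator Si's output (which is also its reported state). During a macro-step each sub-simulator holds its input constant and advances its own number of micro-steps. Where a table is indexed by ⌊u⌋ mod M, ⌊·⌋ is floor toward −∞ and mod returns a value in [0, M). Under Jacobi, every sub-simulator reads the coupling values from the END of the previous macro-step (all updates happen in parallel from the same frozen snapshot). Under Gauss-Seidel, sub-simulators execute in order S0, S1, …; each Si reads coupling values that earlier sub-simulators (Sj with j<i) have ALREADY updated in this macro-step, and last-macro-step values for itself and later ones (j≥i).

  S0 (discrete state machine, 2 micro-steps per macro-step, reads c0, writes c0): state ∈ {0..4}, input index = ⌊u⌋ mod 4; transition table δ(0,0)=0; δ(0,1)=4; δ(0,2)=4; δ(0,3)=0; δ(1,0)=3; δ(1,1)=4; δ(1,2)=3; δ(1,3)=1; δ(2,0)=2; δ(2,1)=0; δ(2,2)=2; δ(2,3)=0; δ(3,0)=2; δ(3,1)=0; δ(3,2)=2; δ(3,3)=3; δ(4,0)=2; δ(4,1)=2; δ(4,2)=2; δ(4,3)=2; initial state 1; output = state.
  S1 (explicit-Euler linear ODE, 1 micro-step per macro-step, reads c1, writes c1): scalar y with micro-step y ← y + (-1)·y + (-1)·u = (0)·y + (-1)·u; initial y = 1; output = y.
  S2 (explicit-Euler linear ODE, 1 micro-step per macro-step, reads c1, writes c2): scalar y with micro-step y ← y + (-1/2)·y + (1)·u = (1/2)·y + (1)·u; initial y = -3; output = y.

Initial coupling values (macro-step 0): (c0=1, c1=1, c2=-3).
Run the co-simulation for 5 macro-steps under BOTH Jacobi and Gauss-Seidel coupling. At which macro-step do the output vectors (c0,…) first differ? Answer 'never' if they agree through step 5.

first divergence at macro-step: 1

[Jacobi] macro 1: S0 reads c0=1 → after 2×micro: 2; S1 reads c1=1 → after 1×micro: -1; S2 reads c1=1 → after 1×micro: -1/2 ⇒ (c0=2, c1=-1, c2=-1/2)
[Jacobi] macro 2: S0 reads c0=2 → after 2×micro: 2; S1 reads c1=-1 → after 1×micro: 1; S2 reads c1=-1 → after 1×micro: -5/4 ⇒ (c0=2, c1=1, c2=-5/4)
[Jacobi] macro 3: S0 reads c0=2 → after 2×micro: 2; S1 reads c1=1 → after 1×micro: -1; S2 reads c1=1 → after 1×micro: 3/8 ⇒ (c0=2, c1=-1, c2=3/8)
[Jacobi] macro 4: S0 reads c0=2 → after 2×micro: 2; S1 reads c1=-1 → after 1×micro: 1; S2 reads c1=-1 → after 1×micro: -13/16 ⇒ (c0=2, c1=1, c2=-13/16)
[Jacobi] macro 5: S0 reads c0=2 → after 2×micro: 2; S1 reads c1=1 → after 1×micro: -1; S2 reads c1=1 → after 1×micro: 19/32 ⇒ (c0=2, c1=-1, c2=19/32)
[Gauss-Seidel] macro 1: S0 reads c0=1 → after 2×micro: 2; S1 reads c1=1 → after 1×micro: -1; S2 reads c1=-1 → after 1×micro: -5/2 ⇒ (c0=2, c1=-1, c2=-5/2)
[Gauss-Seidel] macro 2: S0 reads c0=2 → after 2×micro: 2; S1 reads c1=-1 → after 1×micro: 1; S2 reads c1=1 → after 1×micro: -1/4 ⇒ (c0=2, c1=1, c2=-1/4)
[Gauss-Seidel] macro 3: S0 reads c0=2 → after 2×micro: 2; S1 reads c1=1 → after 1×micro: -1; S2 reads c1=-1 → after 1×micro: -9/8 ⇒ (c0=2, c1=-1, c2=-9/8)
[Gauss-Seidel] macro 4: S0 reads c0=2 → after 2×micro: 2; S1 reads c1=-1 → after 1×micro: 1; S2 reads c1=1 → after 1×micro: 7/16 ⇒ (c0=2, c1=1, c2=7/16)
[Gauss-Seidel] macro 5: S0 reads c0=2 → after 2×micro: 2; S1 reads c1=1 → after 1×micro: -1; S2 reads c1=-1 → after 1×micro: -25/32 ⇒ (c0=2, c1=-1, c2=-25/32)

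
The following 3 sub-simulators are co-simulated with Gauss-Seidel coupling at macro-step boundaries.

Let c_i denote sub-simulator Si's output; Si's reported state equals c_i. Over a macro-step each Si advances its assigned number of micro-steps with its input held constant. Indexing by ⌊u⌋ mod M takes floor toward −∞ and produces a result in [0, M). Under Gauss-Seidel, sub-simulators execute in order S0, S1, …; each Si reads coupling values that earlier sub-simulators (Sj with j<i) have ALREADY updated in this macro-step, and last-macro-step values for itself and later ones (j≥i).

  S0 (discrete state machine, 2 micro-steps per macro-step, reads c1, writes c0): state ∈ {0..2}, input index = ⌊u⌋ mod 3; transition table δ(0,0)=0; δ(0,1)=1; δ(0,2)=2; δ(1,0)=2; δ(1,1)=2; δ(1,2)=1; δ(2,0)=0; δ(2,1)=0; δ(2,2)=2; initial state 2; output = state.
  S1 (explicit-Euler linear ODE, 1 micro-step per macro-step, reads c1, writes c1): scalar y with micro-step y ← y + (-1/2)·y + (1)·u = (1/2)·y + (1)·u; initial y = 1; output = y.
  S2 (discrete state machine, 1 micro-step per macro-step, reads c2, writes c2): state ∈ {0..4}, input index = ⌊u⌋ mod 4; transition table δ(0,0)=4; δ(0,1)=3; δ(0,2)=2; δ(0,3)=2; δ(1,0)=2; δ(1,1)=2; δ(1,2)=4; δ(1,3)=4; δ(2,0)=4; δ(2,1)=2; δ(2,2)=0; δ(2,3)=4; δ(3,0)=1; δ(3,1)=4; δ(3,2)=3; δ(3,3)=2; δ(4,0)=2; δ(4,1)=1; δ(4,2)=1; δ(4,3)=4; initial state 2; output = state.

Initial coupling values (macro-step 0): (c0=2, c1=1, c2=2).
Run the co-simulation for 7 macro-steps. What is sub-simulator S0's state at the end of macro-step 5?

macro 1: S0 reads c1=1 → after 2×micro: 1; S1 reads c1=1 → after 1×micro: 3/2; S2 reads c2=2 → after 1×micro: 0 ⇒ (c0=1, c1=3/2, c2=0)
macro 2: S0 reads c1=3/2 → after 2×micro: 0; S1 reads c1=3/2 → after 1×micro: 9/4; S2 reads c2=0 → after 1×micro: 4 ⇒ (c0=0, c1=9/4, c2=4)
macro 3: S0 reads c1=9/4 → after 2×micro: 2; S1 reads c1=9/4 → after 1×micro: 27/8; S2 reads c2=4 → after 1×micro: 2 ⇒ (c0=2, c1=27/8, c2=2)
macro 4: S0 reads c1=27/8 → after 2×micro: 0; S1 reads c1=27/8 → after 1×micro: 81/16; S2 reads c2=2 → after 1×micro: 0 ⇒ (c0=0, c1=81/16, c2=0)
macro 5: S0 reads c1=81/16 → after 2×micro: 2; S1 reads c1=81/16 → after 1×micro: 243/32; S2 reads c2=0 → after 1×micro: 4 ⇒ (c0=2, c1=243/32, c2=4)
macro 6: S0 reads c1=243/32 → after 2×micro: 1; S1 reads c1=243/32 → after 1×micro: 729/64; S2 reads c2=4 → after 1×micro: 2 ⇒ (c0=1, c1=729/64, c2=2)
macro 7: S0 reads c1=729/64 → after 2×micro: 1; S1 reads c1=729/64 → after 1×micro: 2187/128; S2 reads c2=2 → after 1×micro: 0 ⇒ (c0=1, c1=2187/128, c2=0)

S0 state at macro-step 5 = 2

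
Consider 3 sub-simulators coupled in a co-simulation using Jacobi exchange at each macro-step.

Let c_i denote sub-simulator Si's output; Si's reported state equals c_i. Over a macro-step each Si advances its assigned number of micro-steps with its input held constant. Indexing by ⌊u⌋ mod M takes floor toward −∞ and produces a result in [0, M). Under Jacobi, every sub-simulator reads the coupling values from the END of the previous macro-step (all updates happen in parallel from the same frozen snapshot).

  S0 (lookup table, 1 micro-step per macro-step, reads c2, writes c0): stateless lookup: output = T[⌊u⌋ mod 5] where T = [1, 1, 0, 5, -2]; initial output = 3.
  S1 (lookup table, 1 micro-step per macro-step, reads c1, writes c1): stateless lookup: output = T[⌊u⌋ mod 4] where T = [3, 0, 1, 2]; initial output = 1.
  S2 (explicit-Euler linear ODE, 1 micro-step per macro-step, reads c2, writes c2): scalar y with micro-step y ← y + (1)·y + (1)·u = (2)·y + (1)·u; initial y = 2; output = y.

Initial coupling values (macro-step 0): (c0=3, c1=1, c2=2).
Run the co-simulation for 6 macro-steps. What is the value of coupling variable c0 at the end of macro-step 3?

c0 at macro-step 3 = 5

macro 1: S0 reads c2=2 → after 1×micro: 0; S1 reads c1=1 → after 1×micro: 0; S2 reads c2=2 → after 1×micro: 6 ⇒ (c0=0, c1=0, c2=6)
macro 2: S0 reads c2=6 → after 1×micro: 1; S1 reads c1=0 → after 1×micro: 3; S2 reads c2=6 → after 1×micro: 18 ⇒ (c0=1, c1=3, c2=18)
macro 3: S0 reads c2=18 → after 1×micro: 5; S1 reads c1=3 → after 1×micro: 2; S2 reads c2=18 → after 1×micro: 54 ⇒ (c0=5, c1=2, c2=54)
macro 4: S0 reads c2=54 → after 1×micro: -2; S1 reads c1=2 → after 1×micro: 1; S2 reads c2=54 → after 1×micro: 162 ⇒ (c0=-2, c1=1, c2=162)
macro 5: S0 reads c2=162 → after 1×micro: 0; S1 reads c1=1 → after 1×micro: 0; S2 reads c2=162 → after 1×micro: 486 ⇒ (c0=0, c1=0, c2=486)
macro 6: S0 reads c2=486 → after 1×micro: 1; S1 reads c1=0 → after 1×micro: 3; S2 reads c2=486 → after 1×micro: 1458 ⇒ (c0=1, c1=3, c2=1458)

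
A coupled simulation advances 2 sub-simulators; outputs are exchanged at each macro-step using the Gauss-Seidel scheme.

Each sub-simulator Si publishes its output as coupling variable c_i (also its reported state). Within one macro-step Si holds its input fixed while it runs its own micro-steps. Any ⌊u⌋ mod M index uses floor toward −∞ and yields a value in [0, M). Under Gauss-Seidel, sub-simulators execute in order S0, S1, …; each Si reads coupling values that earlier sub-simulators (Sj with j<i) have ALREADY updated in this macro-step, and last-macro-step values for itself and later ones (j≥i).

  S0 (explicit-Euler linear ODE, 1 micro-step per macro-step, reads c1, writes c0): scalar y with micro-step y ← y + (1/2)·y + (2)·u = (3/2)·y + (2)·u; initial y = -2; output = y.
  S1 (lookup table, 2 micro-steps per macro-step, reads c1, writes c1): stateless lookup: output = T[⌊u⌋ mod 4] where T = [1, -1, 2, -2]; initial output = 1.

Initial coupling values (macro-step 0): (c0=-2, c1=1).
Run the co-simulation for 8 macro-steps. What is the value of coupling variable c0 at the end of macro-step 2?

macro 1: S0 reads c1=1 → after 1×micro: -1; S1 reads c1=1 → after 2×micro: -1 ⇒ (c0=-1, c1=-1)
macro 2: S0 reads c1=-1 → after 1×micro: -7/2; S1 reads c1=-1 → after 2×micro: -2 ⇒ (c0=-7/2, c1=-2)
macro 3: S0 reads c1=-2 → after 1×micro: -37/4; S1 reads c1=-2 → after 2×micro: 2 ⇒ (c0=-37/4, c1=2)
macro 4: S0 reads c1=2 → after 1×micro: -79/8; S1 reads c1=2 → after 2×micro: 2 ⇒ (c0=-79/8, c1=2)
macro 5: S0 reads c1=2 → after 1×micro: -173/16; S1 reads c1=2 → after 2×micro: 2 ⇒ (c0=-173/16, c1=2)
macro 6: S0 reads c1=2 → after 1×micro: -391/32; S1 reads c1=2 → after 2×micro: 2 ⇒ (c0=-391/32, c1=2)
macro 7: S0 reads c1=2 → after 1×micro: -917/64; S1 reads c1=2 → after 2×micro: 2 ⇒ (c0=-917/64, c1=2)
macro 8: S0 reads c1=2 → after 1×micro: -2239/128; S1 reads c1=2 → after 2×micro: 2 ⇒ (c0=-2239/128, c1=2)

c0 at macro-step 2 = -7/2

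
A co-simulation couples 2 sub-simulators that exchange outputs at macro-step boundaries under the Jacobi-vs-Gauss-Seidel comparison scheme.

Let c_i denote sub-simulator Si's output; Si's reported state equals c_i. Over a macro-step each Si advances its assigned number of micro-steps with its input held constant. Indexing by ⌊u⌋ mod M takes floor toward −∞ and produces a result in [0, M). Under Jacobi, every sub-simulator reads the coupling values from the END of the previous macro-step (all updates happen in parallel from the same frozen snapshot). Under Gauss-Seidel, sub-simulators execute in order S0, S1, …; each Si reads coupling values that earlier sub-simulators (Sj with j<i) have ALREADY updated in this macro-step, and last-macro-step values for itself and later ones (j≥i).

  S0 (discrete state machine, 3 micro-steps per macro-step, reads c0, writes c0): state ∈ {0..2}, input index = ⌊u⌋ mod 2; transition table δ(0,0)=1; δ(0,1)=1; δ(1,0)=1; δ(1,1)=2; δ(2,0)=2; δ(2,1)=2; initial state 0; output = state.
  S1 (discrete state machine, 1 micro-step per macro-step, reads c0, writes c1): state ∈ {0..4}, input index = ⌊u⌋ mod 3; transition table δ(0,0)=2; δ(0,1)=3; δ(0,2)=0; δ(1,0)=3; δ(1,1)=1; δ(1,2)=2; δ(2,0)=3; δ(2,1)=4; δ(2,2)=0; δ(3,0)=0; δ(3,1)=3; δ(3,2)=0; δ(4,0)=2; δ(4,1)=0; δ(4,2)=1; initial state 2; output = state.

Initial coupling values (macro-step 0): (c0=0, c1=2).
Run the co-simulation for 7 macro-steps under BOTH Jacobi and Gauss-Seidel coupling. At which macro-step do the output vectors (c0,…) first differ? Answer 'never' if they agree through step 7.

first divergence at macro-step: 1

[Jacobi] macro 1: S0 reads c0=0 → after 3×micro: 1; S1 reads c0=0 → after 1×micro: 3 ⇒ (c0=1, c1=3)
[Jacobi] macro 2: S0 reads c0=1 → after 3×micro: 2; S1 reads c0=1 → after 1×micro: 3 ⇒ (c0=2, c1=3)
[Jacobi] macro 3: S0 reads c0=2 → after 3×micro: 2; S1 reads c0=2 → after 1×micro: 0 ⇒ (c0=2, c1=0)
[Jacobi] macro 4: S0 reads c0=2 → after 3×micro: 2; S1 reads c0=2 → after 1×micro: 0 ⇒ (c0=2, c1=0)
[Jacobi] macro 5: S0 reads c0=2 → after 3×micro: 2; S1 reads c0=2 → after 1×micro: 0 ⇒ (c0=2, c1=0)
[Jacobi] macro 6: S0 reads c0=2 → after 3×micro: 2; S1 reads c0=2 → after 1×micro: 0 ⇒ (c0=2, c1=0)
[Jacobi] macro 7: S0 reads c0=2 → after 3×micro: 2; S1 reads c0=2 → after 1×micro: 0 ⇒ (c0=2, c1=0)
[Gauss-Seidel] macro 1: S0 reads c0=0 → after 3×micro: 1; S1 reads c0=1 → after 1×micro: 4 ⇒ (c0=1, c1=4)
[Gauss-Seidel] macro 2: S0 reads c0=1 → after 3×micro: 2; S1 reads c0=2 → after 1×micro: 1 ⇒ (c0=2, c1=1)
[Gauss-Seidel] macro 3: S0 reads c0=2 → after 3×micro: 2; S1 reads c0=2 → after 1×micro: 2 ⇒ (c0=2, c1=2)
[Gauss-Seidel] macro 4: S0 reads c0=2 → after 3×micro: 2; S1 reads c0=2 → after 1×micro: 0 ⇒ (c0=2, c1=0)
[Gauss-Seidel] macro 5: S0 reads c0=2 → after 3×micro: 2; S1 reads c0=2 → after 1×micro: 0 ⇒ (c0=2, c1=0)
[Gauss-Seidel] macro 6: S0 reads c0=2 → after 3×micro: 2; S1 reads c0=2 → after 1×micro: 0 ⇒ (c0=2, c1=0)
[Gauss-Seidel] macro 7: S0 reads c0=2 → after 3×micro: 2; S1 reads c0=2 → after 1×micro: 0 ⇒ (c0=2, c1=0)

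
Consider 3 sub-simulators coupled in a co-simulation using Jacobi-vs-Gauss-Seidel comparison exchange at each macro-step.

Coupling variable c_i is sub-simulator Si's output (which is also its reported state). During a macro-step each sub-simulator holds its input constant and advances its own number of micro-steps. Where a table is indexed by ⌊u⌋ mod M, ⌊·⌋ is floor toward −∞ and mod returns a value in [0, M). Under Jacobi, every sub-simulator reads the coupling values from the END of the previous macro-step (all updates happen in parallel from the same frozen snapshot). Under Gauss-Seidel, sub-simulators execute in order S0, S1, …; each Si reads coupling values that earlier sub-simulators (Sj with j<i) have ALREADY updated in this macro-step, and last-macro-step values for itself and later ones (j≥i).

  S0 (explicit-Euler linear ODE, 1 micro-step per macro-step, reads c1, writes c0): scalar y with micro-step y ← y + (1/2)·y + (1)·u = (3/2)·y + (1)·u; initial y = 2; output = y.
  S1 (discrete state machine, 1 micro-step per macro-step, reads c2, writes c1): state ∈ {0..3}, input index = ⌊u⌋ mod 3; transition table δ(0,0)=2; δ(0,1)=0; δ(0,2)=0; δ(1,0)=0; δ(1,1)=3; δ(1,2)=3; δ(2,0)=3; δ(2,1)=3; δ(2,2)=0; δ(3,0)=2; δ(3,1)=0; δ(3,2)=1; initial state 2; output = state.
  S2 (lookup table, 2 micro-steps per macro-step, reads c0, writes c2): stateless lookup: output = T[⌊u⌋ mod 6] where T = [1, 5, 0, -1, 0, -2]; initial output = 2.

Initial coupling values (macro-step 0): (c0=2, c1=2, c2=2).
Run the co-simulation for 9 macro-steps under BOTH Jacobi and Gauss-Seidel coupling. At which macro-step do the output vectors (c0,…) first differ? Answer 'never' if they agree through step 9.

[Jacobi] macro 1: S0 reads c1=2 → after 1×micro: 5; S1 reads c2=2 → after 1×micro: 0; S2 reads c0=2 → after 2×micro: 0 ⇒ (c0=5, c1=0, c2=0)
[Jacobi] macro 2: S0 reads c1=0 → after 1×micro: 15/2; S1 reads c2=0 → after 1×micro: 2; S2 reads c0=5 → after 2×micro: -2 ⇒ (c0=15/2, c1=2, c2=-2)
[Jacobi] macro 3: S0 reads c1=2 → after 1×micro: 53/4; S1 reads c2=-2 → after 1×micro: 3; S2 reads c0=15/2 → after 2×micro: 5 ⇒ (c0=53/4, c1=3, c2=5)
[Jacobi] macro 4: S0 reads c1=3 → after 1×micro: 183/8; S1 reads c2=5 → after 1×micro: 1; S2 reads c0=53/4 → after 2×micro: 5 ⇒ (c0=183/8, c1=1, c2=5)
[Jacobi] macro 5: S0 reads c1=1 → after 1×micro: 565/16; S1 reads c2=5 → after 1×micro: 3; S2 reads c0=183/8 → after 2×micro: 0 ⇒ (c0=565/16, c1=3, c2=0)
[Jacobi] macro 6: S0 reads c1=3 → after 1×micro: 1791/32; S1 reads c2=0 → after 1×micro: 2; S2 reads c0=565/16 → after 2×micro: -2 ⇒ (c0=1791/32, c1=2, c2=-2)
[Jacobi] macro 7: S0 reads c1=2 → after 1×micro: 5501/64; S1 reads c2=-2 → after 1×micro: 3; S2 reads c0=1791/32 → after 2×micro: 5 ⇒ (c0=5501/64, c1=3, c2=5)
[Jacobi] macro 8: S0 reads c1=3 → after 1×micro: 16887/128; S1 reads c2=5 → after 1×micro: 1; S2 reads c0=5501/64 → after 2×micro: 5 ⇒ (c0=16887/128, c1=1, c2=5)
[Jacobi] macro 9: S0 reads c1=1 → after 1×micro: 50917/256; S1 reads c2=5 → after 1×micro: 3; S2 reads c0=16887/128 → after 2×micro: -2 ⇒ (c0=50917/256, c1=3, c2=-2)
[Gauss-Seidel] macro 1: S0 reads c1=2 → after 1×micro: 5; S1 reads c2=2 → after 1×micro: 0; S2 reads c0=5 → after 2×micro: -2 ⇒ (c0=5, c1=0, c2=-2)
[Gauss-Seidel] macro 2: S0 reads c1=0 → after 1×micro: 15/2; S1 reads c2=-2 → after 1×micro: 0; S2 reads c0=15/2 → after 2×micro: 5 ⇒ (c0=15/2, c1=0, c2=5)
[Gauss-Seidel] macro 3: S0 reads c1=0 → after 1×micro: 45/4; S1 reads c2=5 → after 1×micro: 0; S2 reads c0=45/4 → after 2×micro: -2 ⇒ (c0=45/4, c1=0, c2=-2)
[Gauss-Seidel] macro 4: S0 reads c1=0 → after 1×micro: 135/8; S1 reads c2=-2 → after 1×micro: 0; S2 reads c0=135/8 → after 2×micro: 0 ⇒ (c0=135/8, c1=0, c2=0)
[Gauss-Seidel] macro 5: S0 reads c1=0 → after 1×micro: 405/16; S1 reads c2=0 → after 1×micro: 2; S2 reads c0=405/16 → after 2×micro: 5 ⇒ (c0=405/16, c1=2, c2=5)
[Gauss-Seidel] macro 6: S0 reads c1=2 → after 1×micro: 1279/32; S1 reads c2=5 → after 1×micro: 0; S2 reads c0=1279/32 → after 2×micro: -1 ⇒ (c0=1279/32, c1=0, c2=-1)
[Gauss-Seidel] macro 7: S0 reads c1=0 → after 1×micro: 3837/64; S1 reads c2=-1 → after 1×micro: 0; S2 reads c0=3837/64 → after 2×micro: -2 ⇒ (c0=3837/64, c1=0, c2=-2)
[Gauss-Seidel] macro 8: S0 reads c1=0 → after 1×micro: 11511/128; S1 reads c2=-2 → after 1×micro: 0; S2 reads c0=11511/128 → after 2×micro: -2 ⇒ (c0=11511/128, c1=0, c2=-2)
[Gauss-Seidel] macro 9: S0 reads c1=0 → after 1×micro: 34533/256; S1 reads c2=-2 → after 1×micro: 0; S2 reads c0=34533/256 → after 2×micro: 0 ⇒ (c0=34533/256, c1=0, c2=0)

first divergence at macro-step: 1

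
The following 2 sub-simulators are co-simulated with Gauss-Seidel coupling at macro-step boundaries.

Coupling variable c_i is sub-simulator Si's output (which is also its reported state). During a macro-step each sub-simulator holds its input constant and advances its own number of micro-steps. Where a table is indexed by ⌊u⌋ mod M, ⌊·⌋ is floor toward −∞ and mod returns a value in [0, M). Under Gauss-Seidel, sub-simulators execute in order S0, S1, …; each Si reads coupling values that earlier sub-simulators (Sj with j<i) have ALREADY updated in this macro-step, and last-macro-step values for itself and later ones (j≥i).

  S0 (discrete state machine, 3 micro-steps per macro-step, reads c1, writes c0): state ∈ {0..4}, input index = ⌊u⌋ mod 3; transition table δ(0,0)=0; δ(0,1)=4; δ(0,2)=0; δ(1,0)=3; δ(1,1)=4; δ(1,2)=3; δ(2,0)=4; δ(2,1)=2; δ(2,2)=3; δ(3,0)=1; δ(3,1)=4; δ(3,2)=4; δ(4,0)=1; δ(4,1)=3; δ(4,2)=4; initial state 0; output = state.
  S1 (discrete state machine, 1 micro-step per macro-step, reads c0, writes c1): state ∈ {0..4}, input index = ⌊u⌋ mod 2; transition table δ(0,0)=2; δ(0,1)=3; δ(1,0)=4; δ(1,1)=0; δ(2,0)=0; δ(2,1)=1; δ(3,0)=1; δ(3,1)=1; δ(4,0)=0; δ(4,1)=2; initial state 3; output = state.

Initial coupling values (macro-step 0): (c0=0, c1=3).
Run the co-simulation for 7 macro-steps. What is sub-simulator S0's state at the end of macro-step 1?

S0 state at macro-step 1 = 0

macro 1: S0 reads c1=3 → after 3×micro: 0; S1 reads c0=0 → after 1×micro: 1 ⇒ (c0=0, c1=1)
macro 2: S0 reads c1=1 → after 3×micro: 4; S1 reads c0=4 → after 1×micro: 4 ⇒ (c0=4, c1=4)
macro 3: S0 reads c1=4 → after 3×micro: 3; S1 reads c0=3 → after 1×micro: 2 ⇒ (c0=3, c1=2)
macro 4: S0 reads c1=2 → after 3×micro: 4; S1 reads c0=4 → after 1×micro: 0 ⇒ (c0=4, c1=0)
macro 5: S0 reads c1=0 → after 3×micro: 1; S1 reads c0=1 → after 1×micro: 3 ⇒ (c0=1, c1=3)
macro 6: S0 reads c1=3 → after 3×micro: 3; S1 reads c0=3 → after 1×micro: 1 ⇒ (c0=3, c1=1)
macro 7: S0 reads c1=1 → after 3×micro: 4; S1 reads c0=4 → after 1×micro: 4 ⇒ (c0=4, c1=4)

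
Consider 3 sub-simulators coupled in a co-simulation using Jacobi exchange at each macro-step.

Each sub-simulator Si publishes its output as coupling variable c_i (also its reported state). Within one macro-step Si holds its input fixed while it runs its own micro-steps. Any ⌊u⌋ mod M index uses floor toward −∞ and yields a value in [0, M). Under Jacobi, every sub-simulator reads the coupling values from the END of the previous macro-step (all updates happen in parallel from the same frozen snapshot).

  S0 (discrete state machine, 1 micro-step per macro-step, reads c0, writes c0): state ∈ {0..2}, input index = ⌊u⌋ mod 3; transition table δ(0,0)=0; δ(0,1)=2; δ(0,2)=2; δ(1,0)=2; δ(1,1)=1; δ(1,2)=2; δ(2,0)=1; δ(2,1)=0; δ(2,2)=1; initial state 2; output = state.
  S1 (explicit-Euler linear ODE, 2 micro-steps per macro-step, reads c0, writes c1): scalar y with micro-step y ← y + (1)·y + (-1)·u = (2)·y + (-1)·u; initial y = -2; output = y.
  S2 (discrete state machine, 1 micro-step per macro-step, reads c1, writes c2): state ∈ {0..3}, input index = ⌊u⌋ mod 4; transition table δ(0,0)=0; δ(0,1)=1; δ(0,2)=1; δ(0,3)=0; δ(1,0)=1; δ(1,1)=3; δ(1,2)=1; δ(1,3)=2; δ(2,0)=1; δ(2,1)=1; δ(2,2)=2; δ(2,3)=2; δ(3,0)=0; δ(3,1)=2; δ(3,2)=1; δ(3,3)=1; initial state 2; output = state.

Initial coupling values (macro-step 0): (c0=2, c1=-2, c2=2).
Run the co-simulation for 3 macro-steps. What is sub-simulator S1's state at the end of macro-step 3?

S1 state at macro-step 3 = -239

macro 1: S0 reads c0=2 → after 1×micro: 1; S1 reads c0=2 → after 2×micro: -14; S2 reads c1=-2 → after 1×micro: 2 ⇒ (c0=1, c1=-14, c2=2)
macro 2: S0 reads c0=1 → after 1×micro: 1; S1 reads c0=1 → after 2×micro: -59; S2 reads c1=-14 → after 1×micro: 2 ⇒ (c0=1, c1=-59, c2=2)
macro 3: S0 reads c0=1 → after 1×micro: 1; S1 reads c0=1 → after 2×micro: -239; S2 reads c1=-59 → after 1×micro: 1 ⇒ (c0=1, c1=-239, c2=1)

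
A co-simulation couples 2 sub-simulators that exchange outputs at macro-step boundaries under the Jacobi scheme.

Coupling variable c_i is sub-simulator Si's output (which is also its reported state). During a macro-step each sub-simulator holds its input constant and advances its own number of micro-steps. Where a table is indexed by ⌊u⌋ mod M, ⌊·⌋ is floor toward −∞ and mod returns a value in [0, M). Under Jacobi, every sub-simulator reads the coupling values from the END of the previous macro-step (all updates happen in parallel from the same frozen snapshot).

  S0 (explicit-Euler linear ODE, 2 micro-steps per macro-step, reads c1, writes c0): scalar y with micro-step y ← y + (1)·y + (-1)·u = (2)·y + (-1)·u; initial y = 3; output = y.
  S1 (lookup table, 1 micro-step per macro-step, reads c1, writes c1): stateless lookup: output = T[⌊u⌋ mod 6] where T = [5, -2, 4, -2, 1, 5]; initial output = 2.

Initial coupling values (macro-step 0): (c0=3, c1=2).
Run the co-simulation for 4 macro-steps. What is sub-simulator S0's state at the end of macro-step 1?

macro 1: S0 reads c1=2 → after 2×micro: 6; S1 reads c1=2 → after 1×micro: 4 ⇒ (c0=6, c1=4)
macro 2: S0 reads c1=4 → after 2×micro: 12; S1 reads c1=4 → after 1×micro: 1 ⇒ (c0=12, c1=1)
macro 3: S0 reads c1=1 → after 2×micro: 45; S1 reads c1=1 → after 1×micro: -2 ⇒ (c0=45, c1=-2)
macro 4: S0 reads c1=-2 → after 2×micro: 186; S1 reads c1=-2 → after 1×micro: 1 ⇒ (c0=186, c1=1)

S0 state at macro-step 1 = 6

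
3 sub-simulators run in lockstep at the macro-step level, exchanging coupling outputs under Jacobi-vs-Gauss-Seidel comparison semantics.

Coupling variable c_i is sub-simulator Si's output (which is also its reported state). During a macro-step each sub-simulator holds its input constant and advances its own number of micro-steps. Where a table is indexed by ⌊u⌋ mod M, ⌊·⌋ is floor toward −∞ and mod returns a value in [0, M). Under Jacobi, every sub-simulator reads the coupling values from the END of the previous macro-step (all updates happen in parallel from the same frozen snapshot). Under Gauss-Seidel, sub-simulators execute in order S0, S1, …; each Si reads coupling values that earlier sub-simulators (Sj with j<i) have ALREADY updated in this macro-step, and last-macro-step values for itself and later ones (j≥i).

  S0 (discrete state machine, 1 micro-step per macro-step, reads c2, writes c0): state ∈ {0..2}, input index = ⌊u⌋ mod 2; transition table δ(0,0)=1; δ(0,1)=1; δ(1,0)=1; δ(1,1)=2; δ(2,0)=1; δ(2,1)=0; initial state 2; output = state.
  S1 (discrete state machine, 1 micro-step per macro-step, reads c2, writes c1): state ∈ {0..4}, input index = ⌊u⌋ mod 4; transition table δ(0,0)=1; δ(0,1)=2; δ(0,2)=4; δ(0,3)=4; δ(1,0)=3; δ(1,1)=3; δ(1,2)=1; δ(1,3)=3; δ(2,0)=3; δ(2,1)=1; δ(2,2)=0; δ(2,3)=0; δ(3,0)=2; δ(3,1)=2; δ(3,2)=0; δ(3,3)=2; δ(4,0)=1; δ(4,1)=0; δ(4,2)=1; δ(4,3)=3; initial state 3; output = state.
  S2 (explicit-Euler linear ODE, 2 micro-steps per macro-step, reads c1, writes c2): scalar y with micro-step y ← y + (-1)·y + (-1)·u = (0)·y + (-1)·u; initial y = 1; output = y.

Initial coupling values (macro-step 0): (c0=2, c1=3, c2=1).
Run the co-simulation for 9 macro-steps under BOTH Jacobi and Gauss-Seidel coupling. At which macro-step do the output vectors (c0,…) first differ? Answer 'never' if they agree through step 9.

[Jacobi] macro 1: S0 reads c2=1 → after 1×micro: 0; S1 reads c2=1 → after 1×micro: 2; S2 reads c1=3 → after 2×micro: -3 ⇒ (c0=0, c1=2, c2=-3)
[Jacobi] macro 2: S0 reads c2=-3 → after 1×micro: 1; S1 reads c2=-3 → after 1×micro: 1; S2 reads c1=2 → after 2×micro: -2 ⇒ (c0=1, c1=1, c2=-2)
[Jacobi] macro 3: S0 reads c2=-2 → after 1×micro: 1; S1 reads c2=-2 → after 1×micro: 1; S2 reads c1=1 → after 2×micro: -1 ⇒ (c0=1, c1=1, c2=-1)
[Jacobi] macro 4: S0 reads c2=-1 → after 1×micro: 2; S1 reads c2=-1 → after 1×micro: 3; S2 reads c1=1 → after 2×micro: -1 ⇒ (c0=2, c1=3, c2=-1)
[Jacobi] macro 5: S0 reads c2=-1 → after 1×micro: 0; S1 reads c2=-1 → after 1×micro: 2; S2 reads c1=3 → after 2×micro: -3 ⇒ (c0=0, c1=2, c2=-3)
[Jacobi] macro 6: S0 reads c2=-3 → after 1×micro: 1; S1 reads c2=-3 → after 1×micro: 1; S2 reads c1=2 → after 2×micro: -2 ⇒ (c0=1, c1=1, c2=-2)
[Jacobi] macro 7: S0 reads c2=-2 → after 1×micro: 1; S1 reads c2=-2 → after 1×micro: 1; S2 reads c1=1 → after 2×micro: -1 ⇒ (c0=1, c1=1, c2=-1)
[Jacobi] macro 8: S0 reads c2=-1 → after 1×micro: 2; S1 reads c2=-1 → after 1×micro: 3; S2 reads c1=1 → after 2×micro: -1 ⇒ (c0=2, c1=3, c2=-1)
[Jacobi] macro 9: S0 reads c2=-1 → after 1×micro: 0; S1 reads c2=-1 → after 1×micro: 2; S2 reads c1=3 → after 2×micro: -3 ⇒ (c0=0, c1=2, c2=-3)
[Gauss-Seidel] macro 1: S0 reads c2=1 → after 1×micro: 0; S1 reads c2=1 → after 1×micro: 2; S2 reads c1=2 → after 2×micro: -2 ⇒ (c0=0, c1=2, c2=-2)
[Gauss-Seidel] macro 2: S0 reads c2=-2 → after 1×micro: 1; S1 reads c2=-2 → after 1×micro: 0; S2 reads c1=0 → after 2×micro: 0 ⇒ (c0=1, c1=0, c2=0)
[Gauss-Seidel] macro 3: S0 reads c2=0 → after 1×micro: 1; S1 reads c2=0 → after 1×micro: 1; S2 reads c1=1 → after 2×micro: -1 ⇒ (c0=1, c1=1, c2=-1)
[Gauss-Seidel] macro 4: S0 reads c2=-1 → after 1×micro: 2; S1 reads c2=-1 → after 1×micro: 3; S2 reads c1=3 → after 2×micro: -3 ⇒ (c0=2, c1=3, c2=-3)
[Gauss-Seidel] macro 5: S0 reads c2=-3 → after 1×micro: 0; S1 reads c2=-3 → after 1×micro: 2; S2 reads c1=2 → after 2×micro: -2 ⇒ (c0=0, c1=2, c2=-2)
[Gauss-Seidel] macro 6: S0 reads c2=-2 → after 1×micro: 1; S1 reads c2=-2 → after 1×micro: 0; S2 reads c1=0 → after 2×micro: 0 ⇒ (c0=1, c1=0, c2=0)
[Gauss-Seidel] macro 7: S0 reads c2=0 → after 1×micro: 1; S1 reads c2=0 → after 1×micro: 1; S2 reads c1=1 → after 2×micro: -1 ⇒ (c0=1, c1=1, c2=-1)
[Gauss-Seidel] macro 8: S0 reads c2=-1 → after 1×micro: 2; S1 reads c2=-1 → after 1×micro: 3; S2 reads c1=3 → after 2×micro: -3 ⇒ (c0=2, c1=3, c2=-3)
[Gauss-Seidel] macro 9: S0 reads c2=-3 → after 1×micro: 0; S1 reads c2=-3 → after 1×micro: 2; S2 reads c1=2 → after 2×micro: -2 ⇒ (c0=0, c1=2, c2=-2)

first divergence at macro-step: 1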